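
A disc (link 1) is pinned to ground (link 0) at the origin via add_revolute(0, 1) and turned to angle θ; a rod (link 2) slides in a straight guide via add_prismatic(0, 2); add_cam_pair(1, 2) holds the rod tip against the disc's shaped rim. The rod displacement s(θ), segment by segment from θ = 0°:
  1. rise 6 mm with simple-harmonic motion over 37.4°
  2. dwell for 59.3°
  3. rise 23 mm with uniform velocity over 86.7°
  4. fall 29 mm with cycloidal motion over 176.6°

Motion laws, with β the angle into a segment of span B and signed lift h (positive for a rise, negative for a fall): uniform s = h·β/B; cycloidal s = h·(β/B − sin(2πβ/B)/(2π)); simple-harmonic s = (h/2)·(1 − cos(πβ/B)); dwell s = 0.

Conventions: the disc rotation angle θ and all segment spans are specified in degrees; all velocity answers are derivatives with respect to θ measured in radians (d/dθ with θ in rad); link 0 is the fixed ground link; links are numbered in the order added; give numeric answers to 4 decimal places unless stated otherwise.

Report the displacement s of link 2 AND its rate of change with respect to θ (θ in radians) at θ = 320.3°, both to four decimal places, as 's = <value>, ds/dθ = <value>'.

segment 1 (0° to 37.4°, simple-harmonic, h = 6) is passed completely: s = 0.0000 + (6) = 6.0000
segment 2 (37.4° to 96.7°, dwell): s unchanged at 6.0000
segment 3 (96.7° to 183.4°, uniform, h = 23) is passed completely: s = 6.0000 + (23) = 29.0000
θ = 320.3° falls in segment 4 (183.4° to 360°, cycloidal, h = -29): β = 320.3 − 183.4 = 136.9°, B = 176.6°; Δs = -29·(0.7752 − sin(2π·0.7752)/(2π)) = -27.0385; s = 29.0000 − 27.0385 = 1.9615
velocity in seg [183.4°–360°] (cycloidal), θ in radians: β = 136.9° = 2.3894 rad, B = 176.6° = 3.0823 rad; ds/dθ = (h/B)(1 − cos(2πβ/B)) = ((-29)/3.0823)(1 − cos(2π·0.7752)) = -7.925290 mm/rad

s = 1.9615, ds/dθ = -7.9253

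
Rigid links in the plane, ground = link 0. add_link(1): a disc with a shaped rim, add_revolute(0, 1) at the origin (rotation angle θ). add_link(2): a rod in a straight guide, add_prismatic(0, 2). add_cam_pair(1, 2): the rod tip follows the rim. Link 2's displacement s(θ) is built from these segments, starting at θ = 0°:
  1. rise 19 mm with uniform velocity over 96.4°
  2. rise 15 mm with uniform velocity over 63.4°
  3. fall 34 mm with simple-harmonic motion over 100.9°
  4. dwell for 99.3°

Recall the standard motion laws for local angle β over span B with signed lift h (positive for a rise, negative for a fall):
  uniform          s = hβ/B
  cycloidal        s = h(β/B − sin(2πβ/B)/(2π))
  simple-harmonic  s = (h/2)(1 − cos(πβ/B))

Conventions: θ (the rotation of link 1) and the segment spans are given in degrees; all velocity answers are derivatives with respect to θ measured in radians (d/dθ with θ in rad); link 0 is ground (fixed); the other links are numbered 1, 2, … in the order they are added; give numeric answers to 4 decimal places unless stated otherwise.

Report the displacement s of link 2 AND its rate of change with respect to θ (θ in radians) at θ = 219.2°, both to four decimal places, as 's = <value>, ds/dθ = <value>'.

segment 1 (0° to 96.4°, uniform, h = 19) is passed completely: s = 0.0000 + (19) = 19.0000
segment 2 (96.4° to 159.8°, uniform, h = 15) is passed completely: s = 19.0000 + (15) = 34.0000
θ = 219.2° falls in segment 3 (159.8° to 260.7°, simple-harmonic, h = -34): β = 219.2 − 159.8 = 59.4°, B = 100.9°; Δs = -34/2·(1 − cos(π·0.5887)) = -21.6762; s = 34.0000 − 21.6762 = 12.3238
velocity in seg [159.8°–260.7°] (simple-harmonic), θ in radians: β = 59.4° = 1.0367 rad, B = 100.9° = 1.7610 rad; ds/dθ = (πh/(2B)) sin(πβ/B) = (π·(-34)/(2·1.7610)) sin(π·0.5887) = -29.157149 mm/rad

s = 12.3238, ds/dθ = -29.1571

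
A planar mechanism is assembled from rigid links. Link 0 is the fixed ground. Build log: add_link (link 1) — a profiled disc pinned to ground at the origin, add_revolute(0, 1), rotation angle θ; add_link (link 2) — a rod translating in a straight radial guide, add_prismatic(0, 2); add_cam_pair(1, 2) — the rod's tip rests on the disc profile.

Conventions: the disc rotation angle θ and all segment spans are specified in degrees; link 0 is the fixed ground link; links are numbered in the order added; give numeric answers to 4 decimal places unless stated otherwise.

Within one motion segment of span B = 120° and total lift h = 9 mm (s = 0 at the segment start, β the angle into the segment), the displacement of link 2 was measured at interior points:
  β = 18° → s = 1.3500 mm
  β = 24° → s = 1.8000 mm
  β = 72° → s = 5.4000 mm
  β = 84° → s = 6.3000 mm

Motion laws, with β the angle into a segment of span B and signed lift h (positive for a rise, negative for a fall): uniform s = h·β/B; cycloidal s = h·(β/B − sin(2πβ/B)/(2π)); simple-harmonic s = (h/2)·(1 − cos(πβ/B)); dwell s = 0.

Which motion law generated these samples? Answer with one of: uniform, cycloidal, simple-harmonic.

candidates at β/B = r: uniform s = h·r (linear in β); cycloidal s = h·(r − sin(2πr)/(2π)); simple-harmonic s = (h/2)(1 − cos(πr))
β=18°: printed 1.3500 | uniform 1.3500, cycloidal 0.1912, simple-harmonic 0.4905
β=24°: printed 1.8000 | uniform 1.8000, cycloidal 0.4377, simple-harmonic 0.8594
β=72°: printed 5.4000 | uniform 5.4000, cycloidal 6.2419, simple-harmonic 5.8906
β=84°: printed 6.3000 | uniform 6.3000, cycloidal 7.6623, simple-harmonic 7.1450
only one law matches every sample → uniform

uniform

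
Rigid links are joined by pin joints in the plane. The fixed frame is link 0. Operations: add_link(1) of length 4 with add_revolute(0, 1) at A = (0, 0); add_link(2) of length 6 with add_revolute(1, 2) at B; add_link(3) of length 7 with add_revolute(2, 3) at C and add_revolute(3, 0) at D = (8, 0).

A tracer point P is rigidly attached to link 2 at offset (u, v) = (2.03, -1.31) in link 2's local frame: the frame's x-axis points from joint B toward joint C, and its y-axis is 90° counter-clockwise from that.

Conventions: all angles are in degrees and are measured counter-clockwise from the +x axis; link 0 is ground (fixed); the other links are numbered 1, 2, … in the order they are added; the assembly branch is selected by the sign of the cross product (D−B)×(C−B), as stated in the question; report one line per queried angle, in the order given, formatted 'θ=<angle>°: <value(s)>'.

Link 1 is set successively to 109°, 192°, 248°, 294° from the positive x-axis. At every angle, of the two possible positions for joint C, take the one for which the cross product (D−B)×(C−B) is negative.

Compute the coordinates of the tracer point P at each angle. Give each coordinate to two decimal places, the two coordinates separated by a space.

A=(0,0), D=(8.00,0)
θ=109°: B = A + 4.00·(cos109°, sin109°) = (-1.3023, 3.7821)
θ=109°: |BD| = 10.0417
θ=109°: circle(B,6.00) ∩ circle(D,7.00): a=4.3736, h=4.1075
θ=109°:   candidates: C₊=(4.2963,5.9399) cross=41.247; C₋=(1.2022,-1.6702) cross=-41.247
θ=109°:   branch - wants cross < 0 → take C=(1.2022,-1.6702) (cross=-41.247)
θ=109°: ex = (C−B)/|BC| = (0.4174,-0.9087); ey = (0.9087,0.4174)
θ=109°: P = B + 2.03·ex + -1.31·ey = (-1.6454,1.3906)
θ=192°: B = A + 4.00·(cos192°, sin192°) = (-3.9126, -0.8316)
θ=192°: |BD| = 11.9416
θ=192°: circle(B,6.00) ∩ circle(D,7.00): a=5.4265, h=2.5600
θ=192°:   candidates: C₊=(1.3224,2.1000) cross=30.570; C₋=(1.6790,-3.0075) cross=-30.570
θ=192°:   branch - wants cross < 0 → take C=(1.6790,-3.0075) (cross=-30.570)
θ=192°: ex = (C−B)/|BC| = (0.9319,-0.3626); ey = (0.3626,0.9319)
θ=192°: P = B + 2.03·ex + -1.31·ey = (-2.4958,-2.7886)
θ=248°: B = A + 4.00·(cos248°, sin248°) = (-1.4984, -3.7087)
θ=248°: |BD| = 10.1968
θ=248°: circle(B,6.00) ∩ circle(D,7.00): a=4.4609, h=4.0125
θ=248°:   candidates: C₊=(1.1976,1.6514) cross=40.914; C₋=(4.1164,-5.8239) cross=-40.914
θ=248°:   branch - wants cross < 0 → take C=(4.1164,-5.8239) (cross=-40.914)
θ=248°: ex = (C−B)/|BC| = (0.9358,-0.3525); ey = (0.3525,0.9358)
θ=248°: P = B + 2.03·ex + -1.31·ey = (-0.0606,-5.6503)
θ=294°: B = A + 4.00·(cos294°, sin294°) = (1.6269, -3.6542)
θ=294°: |BD| = 7.3463
θ=294°: circle(B,6.00) ∩ circle(D,7.00): a=2.7884, h=5.3127
θ=294°:   candidates: C₊=(1.4033,2.3416) cross=39.029; C₋=(6.6885,-6.8760) cross=-39.029
θ=294°:   branch - wants cross < 0 → take C=(6.6885,-6.8760) (cross=-39.029)
θ=294°: ex = (C−B)/|BC| = (0.8436,-0.5370); ey = (0.5370,0.8436)
θ=294°: P = B + 2.03·ex + -1.31·ey = (2.6360,-5.8494)

θ=109°: -1.65 1.39
θ=192°: -2.50 -2.79
θ=248°: -0.06 -5.65
θ=294°: 2.64 -5.85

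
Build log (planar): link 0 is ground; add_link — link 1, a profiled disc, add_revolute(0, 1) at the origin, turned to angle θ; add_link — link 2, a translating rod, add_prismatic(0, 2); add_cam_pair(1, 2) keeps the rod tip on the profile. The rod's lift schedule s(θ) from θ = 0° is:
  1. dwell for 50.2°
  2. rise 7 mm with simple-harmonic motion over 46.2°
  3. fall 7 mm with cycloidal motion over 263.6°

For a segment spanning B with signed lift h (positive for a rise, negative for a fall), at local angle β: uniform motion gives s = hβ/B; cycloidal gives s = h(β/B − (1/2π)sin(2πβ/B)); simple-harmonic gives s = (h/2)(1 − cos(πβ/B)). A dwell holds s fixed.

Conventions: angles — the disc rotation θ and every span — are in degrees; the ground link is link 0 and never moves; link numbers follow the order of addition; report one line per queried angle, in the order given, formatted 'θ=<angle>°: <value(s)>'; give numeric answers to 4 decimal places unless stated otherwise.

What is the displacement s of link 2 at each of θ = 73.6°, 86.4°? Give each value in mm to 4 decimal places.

seg 1 [0°–50.2°] dwell: s stays 0.0000
seg 2 [50.2°–96.4°] simple-harmonic, h=7: θ=73.6° here. β=23.4, B=46.2. 7/2·(1 − cos(π·0.5065)) = 3.5714 → s = 3.5714
seg 2 [50.2°–96.4°] simple-harmonic, h=7: θ=86.4° here. β=36.2, B=46.2. 7/2·(1 − cos(π·0.7835)) = 6.2215 → s = 6.2215

θ=73.6°: 3.5714
θ=86.4°: 6.2215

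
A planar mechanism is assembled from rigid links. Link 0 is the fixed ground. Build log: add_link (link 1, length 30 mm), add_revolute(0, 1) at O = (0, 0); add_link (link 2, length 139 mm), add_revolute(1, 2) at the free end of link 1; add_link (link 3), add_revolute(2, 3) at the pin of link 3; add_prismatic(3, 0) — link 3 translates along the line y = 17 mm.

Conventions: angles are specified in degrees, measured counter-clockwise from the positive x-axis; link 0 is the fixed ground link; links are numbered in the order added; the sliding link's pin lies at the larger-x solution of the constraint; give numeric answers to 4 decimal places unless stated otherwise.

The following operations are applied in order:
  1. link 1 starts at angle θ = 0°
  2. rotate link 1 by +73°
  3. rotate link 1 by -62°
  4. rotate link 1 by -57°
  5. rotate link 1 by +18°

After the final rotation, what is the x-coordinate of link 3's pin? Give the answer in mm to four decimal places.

geometry: r = 30 mm, L = 139 mm, e = 17 mm; θ starts at 0°
rotate link 1 by +73°: θ ← 0° +73° = 73°
rotate link 1 by -62°: θ ← 73° -62° = 11°
rotate link 1 by -57°: θ ← 11° -57° = -46°
rotate link 1 by +18°: θ ← -46° +18° = -28°
crank pin P = (r cos θ, r sin θ) = (26.488428, -14.084147)
h = r sin θ − e = -14.084147 − 17 = -31.084147
x = r cos θ + √(L² − h²) = 26.488428 + 135.479799 = 161.968226

161.9682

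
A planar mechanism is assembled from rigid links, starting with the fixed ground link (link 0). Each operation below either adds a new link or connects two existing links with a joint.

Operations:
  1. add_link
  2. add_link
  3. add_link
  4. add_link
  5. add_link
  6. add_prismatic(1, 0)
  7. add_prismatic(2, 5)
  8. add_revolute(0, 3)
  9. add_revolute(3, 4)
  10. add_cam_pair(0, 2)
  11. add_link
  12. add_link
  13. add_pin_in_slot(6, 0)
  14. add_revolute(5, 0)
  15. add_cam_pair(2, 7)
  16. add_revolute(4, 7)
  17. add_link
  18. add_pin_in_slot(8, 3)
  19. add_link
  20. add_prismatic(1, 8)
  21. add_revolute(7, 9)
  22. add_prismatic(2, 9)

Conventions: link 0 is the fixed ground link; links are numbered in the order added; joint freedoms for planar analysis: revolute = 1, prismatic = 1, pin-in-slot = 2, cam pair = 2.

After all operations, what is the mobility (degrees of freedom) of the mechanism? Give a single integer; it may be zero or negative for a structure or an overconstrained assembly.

(L,J1,J2)=(1,0,0); link0 fixed
link1: (2,0,0)
link2: (3,0,0)
link3: (4,0,0)
link4: (5,0,0)
link5: (6,0,0)
P 1-0 [J1]: (6,1,0)
P 2-5 [J1]: (6,2,0)
R 0-3 [J1]: (6,3,0)
R 3-4 [J1]: (6,4,0)
C 0-2 [J2]: (6,4,1)
link6: (7,4,1)
link7: (8,4,1)
PS 6-0 [J2]: (8,4,2)
R 5-0 [J1]: (8,5,2)
C 2-7 [J2]: (8,5,3)
R 4-7 [J1]: (8,6,3)
link8: (9,6,3)
PS 8-3 [J2]: (9,6,4)
link9: (10,6,4)
P 1-8 [J1]: (10,7,4)
R 7-9 [J1]: (10,8,4)
P 2-9 [J1]: (10,9,4)
Grübler: 3·9 − 2·9 − 4 = 5

M = 5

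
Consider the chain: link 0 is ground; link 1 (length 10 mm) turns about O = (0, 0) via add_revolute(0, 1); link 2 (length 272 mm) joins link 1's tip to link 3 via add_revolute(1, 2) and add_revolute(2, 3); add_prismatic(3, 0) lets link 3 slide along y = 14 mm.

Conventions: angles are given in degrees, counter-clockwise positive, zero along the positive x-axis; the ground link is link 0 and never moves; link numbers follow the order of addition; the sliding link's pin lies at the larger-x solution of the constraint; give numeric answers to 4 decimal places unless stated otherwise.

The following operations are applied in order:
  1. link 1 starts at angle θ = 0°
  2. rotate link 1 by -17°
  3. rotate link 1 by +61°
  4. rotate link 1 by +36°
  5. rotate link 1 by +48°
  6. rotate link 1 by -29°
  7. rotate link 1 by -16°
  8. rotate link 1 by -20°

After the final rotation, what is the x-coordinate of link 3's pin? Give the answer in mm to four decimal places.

geometry: r = 10 mm, L = 272 mm, e = 14 mm; θ starts at 0°
rotate link 1 by -17°: θ ← 0° -17° = -17°
rotate link 1 by +61°: θ ← -17° +61° = 44°
rotate link 1 by +36°: θ ← 44° +36° = 80°
rotate link 1 by +48°: θ ← 80° +48° = 128°
rotate link 1 by -29°: θ ← 128° -29° = 99°
rotate link 1 by -16°: θ ← 99° -16° = 83°
rotate link 1 by -20°: θ ← 83° -20° = 63°
crank pin P = (r cos θ, r sin θ) = (4.539905, 8.910065)
h = r sin θ − e = 8.910065 − 14 = -5.089935
x = r cos θ + √(L² − h²) = 4.539905 + 271.952372 = 276.492277

276.4923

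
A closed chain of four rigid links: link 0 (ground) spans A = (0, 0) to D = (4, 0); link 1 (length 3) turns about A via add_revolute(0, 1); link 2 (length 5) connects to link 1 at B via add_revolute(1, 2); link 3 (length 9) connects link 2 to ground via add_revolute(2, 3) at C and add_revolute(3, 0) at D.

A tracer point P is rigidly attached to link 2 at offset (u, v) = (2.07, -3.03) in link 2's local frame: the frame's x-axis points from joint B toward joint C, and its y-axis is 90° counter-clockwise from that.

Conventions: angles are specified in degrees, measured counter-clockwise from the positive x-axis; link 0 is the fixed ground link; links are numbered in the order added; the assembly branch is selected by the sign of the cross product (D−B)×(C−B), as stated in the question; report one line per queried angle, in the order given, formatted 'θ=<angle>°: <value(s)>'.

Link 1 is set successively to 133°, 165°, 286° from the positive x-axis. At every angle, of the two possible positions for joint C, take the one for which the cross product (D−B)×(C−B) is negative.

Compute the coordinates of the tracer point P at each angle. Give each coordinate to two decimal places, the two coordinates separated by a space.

A=(0,0), D=(4.00,0)
θ=133°: B = A + 3.00·(cos133°, sin133°) = (-2.0460, 2.1941)
θ=133°: |BD| = 6.4318
θ=133°: circle(B,5.00) ∩ circle(D,9.00): a=-1.1375, h=4.8689
θ=133°:   candidates: C₊=(-1.4543,7.1589) cross=31.316; C₋=(-4.7762,-1.9948) cross=-31.316
θ=133°:   branch - wants cross < 0 → take C=(-4.7762,-1.9948) (cross=-31.316)
θ=133°: ex = (C−B)/|BC| = (-0.5460,-0.8378); ey = (0.8378,-0.5460)
θ=133°: P = B + 2.07·ex + -3.03·ey = (-5.7147,2.1144)
θ=165°: B = A + 3.00·(cos165°, sin165°) = (-2.8978, 0.7765)
θ=165°: |BD| = 6.9413
θ=165°: circle(B,5.00) ∩ circle(D,9.00): a=-0.5631, h=4.9682
θ=165°:   candidates: C₊=(-2.9016,5.7765) cross=34.486; C₋=(-4.0131,-4.0976) cross=-34.486
θ=165°:   branch - wants cross < 0 → take C=(-4.0131,-4.0976) (cross=-34.486)
θ=165°: ex = (C−B)/|BC| = (-0.2231,-0.9748); ey = (0.9748,-0.2231)
θ=165°: P = B + 2.07·ex + -3.03·ey = (-6.3132,-0.5655)
θ=286°: B = A + 3.00·(cos286°, sin286°) = (0.8269, -2.8838)
θ=286°: |BD| = 4.2877
θ=286°: circle(B,5.00) ∩ circle(D,9.00): a=-4.3864, h=2.3999
θ=286°:   candidates: C₊=(-4.0333,-4.0579) cross=10.290; C₋=(-0.8051,-7.6100) cross=-10.290
θ=286°:   branch - wants cross < 0 → take C=(-0.8051,-7.6100) (cross=-10.290)
θ=286°: ex = (C−B)/|BC| = (-0.3264,-0.9452); ey = (0.9452,-0.3264)
θ=286°: P = B + 2.07·ex + -3.03·ey = (-2.7128,-3.8514)

θ=133°: -5.71 2.11
θ=165°: -6.31 -0.57
θ=286°: -2.71 -3.85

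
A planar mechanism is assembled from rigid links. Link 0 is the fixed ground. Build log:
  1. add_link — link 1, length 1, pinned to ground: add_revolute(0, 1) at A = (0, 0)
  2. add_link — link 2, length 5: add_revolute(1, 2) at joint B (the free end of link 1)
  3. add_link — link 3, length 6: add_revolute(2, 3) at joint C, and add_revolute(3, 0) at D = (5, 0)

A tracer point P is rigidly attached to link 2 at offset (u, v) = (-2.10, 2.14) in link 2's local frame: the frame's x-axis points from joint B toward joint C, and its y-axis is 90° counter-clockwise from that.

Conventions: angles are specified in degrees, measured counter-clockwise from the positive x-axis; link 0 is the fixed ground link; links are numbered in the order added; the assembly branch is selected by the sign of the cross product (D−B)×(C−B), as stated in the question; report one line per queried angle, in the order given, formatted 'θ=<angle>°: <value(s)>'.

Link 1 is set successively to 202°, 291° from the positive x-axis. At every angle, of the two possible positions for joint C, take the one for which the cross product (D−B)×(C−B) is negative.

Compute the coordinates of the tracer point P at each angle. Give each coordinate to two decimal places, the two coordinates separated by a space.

A=(0,0), D=(5.00,0)
θ=202°: B = A + 1.00·(cos202°, sin202°) = (-0.9272, -0.3746)
θ=202°: |BD| = 5.9390
θ=202°: circle(B,5.00) ∩ circle(D,6.00): a=2.0434, h=4.5634
θ=202°:   candidates: C₊=(0.8243,4.3086) cross=27.102; C₋=(1.4000,-4.8000) cross=-27.102
θ=202°:   branch - wants cross < 0 → take C=(1.4000,-4.8000) (cross=-27.102)
θ=202°: ex = (C−B)/|BC| = (0.4654,-0.8851); ey = (0.8851,0.4654)
θ=202°: P = B + -2.10·ex + 2.14·ey = (-0.0105,2.4801)
θ=291°: B = A + 1.00·(cos291°, sin291°) = (0.3584, -0.9336)
θ=291°: |BD| = 4.7346
θ=291°: circle(B,5.00) ∩ circle(D,6.00): a=1.2056, h=4.8525
θ=291°:   candidates: C₊=(0.5835,4.0613) cross=22.974; C₋=(2.4972,-5.4530) cross=-22.974
θ=291°:   branch - wants cross < 0 → take C=(2.4972,-5.4530) (cross=-22.974)
θ=291°: ex = (C−B)/|BC| = (0.4278,-0.9039); ey = (0.9039,0.4278)
θ=291°: P = B + -2.10·ex + 2.14·ey = (1.3944,1.8800)

θ=202°: -0.01 2.48
θ=291°: 1.39 1.88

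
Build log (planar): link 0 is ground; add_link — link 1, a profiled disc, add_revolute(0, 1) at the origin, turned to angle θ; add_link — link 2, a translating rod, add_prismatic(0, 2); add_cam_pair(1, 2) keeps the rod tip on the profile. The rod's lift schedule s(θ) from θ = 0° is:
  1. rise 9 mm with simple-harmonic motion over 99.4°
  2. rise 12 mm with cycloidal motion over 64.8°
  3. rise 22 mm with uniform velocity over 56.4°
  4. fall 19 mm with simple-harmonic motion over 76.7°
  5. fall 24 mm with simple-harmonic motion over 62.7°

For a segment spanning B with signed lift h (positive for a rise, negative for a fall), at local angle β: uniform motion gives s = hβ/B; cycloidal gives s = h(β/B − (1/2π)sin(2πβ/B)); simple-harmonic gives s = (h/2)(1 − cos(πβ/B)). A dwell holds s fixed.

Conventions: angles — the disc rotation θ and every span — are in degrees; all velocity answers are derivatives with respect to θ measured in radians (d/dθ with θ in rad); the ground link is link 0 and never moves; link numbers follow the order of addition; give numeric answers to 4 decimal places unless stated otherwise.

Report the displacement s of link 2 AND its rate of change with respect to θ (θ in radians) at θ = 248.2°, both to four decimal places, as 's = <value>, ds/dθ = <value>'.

seg 1 [0°–99.4°] simple-harmonic, h=9: full span → s += 9 → s = 9.0000
seg 2 [99.4°–164.2°] cycloidal, h=12: full span → s += 12 → s = 21.0000
seg 3 [164.2°–220.6°] uniform, h=22: full span → s += 22 → s = 43.0000
seg 4 [220.6°–297.3°] simple-harmonic, h=-19: θ=248.2° here. β=27.6, B=76.7. -19/2·(1 − cos(π·0.3598)) = -5.4509 → s = 37.5491
velocity in seg [220.6°–297.3°] (simple-harmonic), θ in radians: β = 27.6° = 0.4817 rad, B = 76.7° = 1.3387 rad; ds/dθ = (πh/(2B)) sin(πβ/B) = (π·(-19)/(2·1.3387)) sin(π·0.3598) = -20.168138 mm/rad

s = 37.5491, ds/dθ = -20.1681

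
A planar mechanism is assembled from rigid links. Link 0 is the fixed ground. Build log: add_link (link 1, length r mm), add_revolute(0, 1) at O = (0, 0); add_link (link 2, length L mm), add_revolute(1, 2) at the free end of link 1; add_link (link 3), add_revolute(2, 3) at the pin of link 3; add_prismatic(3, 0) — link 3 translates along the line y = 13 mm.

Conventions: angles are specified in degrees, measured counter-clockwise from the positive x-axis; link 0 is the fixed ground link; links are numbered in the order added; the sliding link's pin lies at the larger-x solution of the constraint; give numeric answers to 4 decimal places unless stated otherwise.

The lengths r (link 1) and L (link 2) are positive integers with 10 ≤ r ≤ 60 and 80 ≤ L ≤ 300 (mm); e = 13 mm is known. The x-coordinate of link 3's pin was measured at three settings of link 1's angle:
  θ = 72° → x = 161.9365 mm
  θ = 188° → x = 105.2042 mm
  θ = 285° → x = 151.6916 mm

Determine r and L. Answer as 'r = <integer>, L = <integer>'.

constraint per measurement: (x − r cos θ)² + (r sin θ − e)² = L²
subtracting the θ₁ and θ₂ equations cancels the r² and L² terms:
r = (x₁² − x₂²) / (2[(x₁cos θ₁ + e sin θ₁) − (x₂cos θ₂ + e sin θ₂)]) = 45.0000 → r = 45
L² = (x₁ − r cos θ₁)² + (r sin θ₁ − e)² = 22800.9922 → L = 151.0000 → L = 151
check at θ₃=285°: x = 151.6916 (printed 151.6916) ✓

r = 45, L = 151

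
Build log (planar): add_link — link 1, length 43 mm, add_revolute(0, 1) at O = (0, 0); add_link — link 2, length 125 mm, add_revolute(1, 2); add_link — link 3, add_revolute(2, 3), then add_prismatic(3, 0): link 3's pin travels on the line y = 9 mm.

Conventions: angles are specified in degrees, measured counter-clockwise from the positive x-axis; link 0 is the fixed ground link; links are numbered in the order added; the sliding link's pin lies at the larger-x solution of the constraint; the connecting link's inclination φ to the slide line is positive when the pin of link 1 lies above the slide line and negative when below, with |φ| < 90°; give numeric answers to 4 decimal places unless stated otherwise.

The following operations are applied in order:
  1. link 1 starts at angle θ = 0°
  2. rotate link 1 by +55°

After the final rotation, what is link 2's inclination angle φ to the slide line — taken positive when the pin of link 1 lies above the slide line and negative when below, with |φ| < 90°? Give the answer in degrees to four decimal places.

geometry: r = 43 mm, L = 125 mm, e = 9 mm; θ starts at 0°
rotate link 1 by +55°: θ ← 0° +55° = 55°
h = r sin θ − e = 35.223538 − 9 = 26.223538
sin φ = h / L = 26.223538 / 125 = 0.20978830
φ = arcsin(0.20978830) = 12.109947°

12.1099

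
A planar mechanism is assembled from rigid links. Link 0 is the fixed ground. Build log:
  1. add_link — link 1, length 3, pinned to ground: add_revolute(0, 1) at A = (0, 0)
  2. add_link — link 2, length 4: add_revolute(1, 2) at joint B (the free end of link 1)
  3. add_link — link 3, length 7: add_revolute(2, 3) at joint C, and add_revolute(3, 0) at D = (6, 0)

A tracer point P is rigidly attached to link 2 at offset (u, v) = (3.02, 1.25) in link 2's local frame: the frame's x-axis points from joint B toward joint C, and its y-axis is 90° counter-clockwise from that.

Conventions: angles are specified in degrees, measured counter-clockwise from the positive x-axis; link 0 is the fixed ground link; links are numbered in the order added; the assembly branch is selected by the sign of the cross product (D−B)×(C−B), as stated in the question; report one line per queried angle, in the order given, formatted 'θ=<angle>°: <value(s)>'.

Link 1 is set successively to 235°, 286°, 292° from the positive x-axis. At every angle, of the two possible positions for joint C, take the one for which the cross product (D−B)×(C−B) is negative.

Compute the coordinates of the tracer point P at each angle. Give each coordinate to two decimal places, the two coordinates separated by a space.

A=(0,0), D=(6.00,0)
θ=235°: B = A + 3.00·(cos235°, sin235°) = (-1.7207, -2.4575)
θ=235°: |BD| = 8.1024
θ=235°: circle(B,4.00) ∩ circle(D,7.00): a=2.0148, h=3.4555
θ=235°:   candidates: C₊=(-0.8489,1.4464) cross=27.998; C₋=(1.2472,-5.1391) cross=-27.998
θ=235°:   branch - wants cross < 0 → take C=(1.2472,-5.1391) (cross=-27.998)
θ=235°: ex = (C−B)/|BC| = (0.7420,-0.6704); ey = (0.6704,0.7420)
θ=235°: P = B + 3.02·ex + 1.25·ey = (1.3581,-3.5547)
θ=286°: B = A + 3.00·(cos286°, sin286°) = (0.8269, -2.8838)
θ=286°: |BD| = 5.9226
θ=286°: circle(B,4.00) ∩ circle(D,7.00): a=0.1754, h=3.9962
θ=286°:   candidates: C₊=(-0.9657,0.6920) cross=23.668; C₋=(2.9259,-6.2888) cross=-23.668
θ=286°:   branch - wants cross < 0 → take C=(2.9259,-6.2888) (cross=-23.668)
θ=286°: ex = (C−B)/|BC| = (0.5247,-0.8513); ey = (0.8513,0.5247)
θ=286°: P = B + 3.02·ex + 1.25·ey = (3.4757,-4.7987)
θ=292°: B = A + 3.00·(cos292°, sin292°) = (1.1238, -2.7816)
θ=292°: |BD| = 5.6137
θ=292°: circle(B,4.00) ∩ circle(D,7.00): a=-0.1323, h=3.9978
θ=292°:   candidates: C₊=(-0.9720,0.6254) cross=22.443; C₋=(2.9897,-6.3197) cross=-22.443
θ=292°:   branch - wants cross < 0 → take C=(2.9897,-6.3197) (cross=-22.443)
θ=292°: ex = (C−B)/|BC| = (0.4665,-0.8845); ey = (0.8845,0.4665)
θ=292°: P = B + 3.02·ex + 1.25·ey = (3.6383,-4.8697)

θ=235°: 1.36 -3.55
θ=286°: 3.48 -4.80
θ=292°: 3.64 -4.87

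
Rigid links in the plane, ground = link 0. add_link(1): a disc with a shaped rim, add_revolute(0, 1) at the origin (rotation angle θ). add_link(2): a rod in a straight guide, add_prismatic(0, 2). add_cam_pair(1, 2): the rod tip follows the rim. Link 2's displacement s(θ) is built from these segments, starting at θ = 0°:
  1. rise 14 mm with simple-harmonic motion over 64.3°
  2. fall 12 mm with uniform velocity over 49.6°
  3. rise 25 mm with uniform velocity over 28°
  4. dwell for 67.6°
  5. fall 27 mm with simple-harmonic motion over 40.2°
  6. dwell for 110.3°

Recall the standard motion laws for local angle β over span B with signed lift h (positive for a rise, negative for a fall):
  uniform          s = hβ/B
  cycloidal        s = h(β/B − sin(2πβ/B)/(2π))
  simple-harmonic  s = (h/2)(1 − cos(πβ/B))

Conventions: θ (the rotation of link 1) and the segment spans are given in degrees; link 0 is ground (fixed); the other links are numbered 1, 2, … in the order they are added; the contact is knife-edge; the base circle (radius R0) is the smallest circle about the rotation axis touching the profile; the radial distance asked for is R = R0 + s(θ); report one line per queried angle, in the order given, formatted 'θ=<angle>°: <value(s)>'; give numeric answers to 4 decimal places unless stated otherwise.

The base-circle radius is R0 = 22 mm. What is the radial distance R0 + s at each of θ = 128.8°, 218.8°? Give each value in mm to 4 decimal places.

segment 1 (0° to 64.3°, simple-harmonic, h = 14) is passed completely: s = 0.0000 + (14) = 14.0000
segment 2 (64.3° to 113.9°, uniform, h = -12) is passed completely: s = 14.0000 + (-12) = 2.0000
θ = 128.8° falls in segment 3 (113.9° to 141.9°, uniform, h = 25): β = 128.8 − 113.9 = 14.9°, B = 28°; Δs = 25·14.9/28 = 13.3036; s = 2.0000 + 13.3036 = 15.3036
segment 3 (113.9° to 141.9°, uniform, h = 25) is passed completely: s = 2.0000 + (25) = 27.0000
segment 4 (141.9° to 209.5°, dwell): s unchanged at 27.0000
θ = 218.8° falls in segment 5 (209.5° to 249.7°, simple-harmonic, h = -27): β = 218.8 − 209.5 = 9.3°, B = 40.2°; Δs = -27/2·(1 − cos(π·0.2313)) = -3.4113; s = 27.0000 − 3.4113 = 23.5887
θ=128.8°: R = R0 + s = 22 + 15.3036 = 37.3036
θ=218.8°: R = R0 + s = 22 + 23.5887 = 45.5887

θ=128.8°: 37.3036
θ=218.8°: 45.5887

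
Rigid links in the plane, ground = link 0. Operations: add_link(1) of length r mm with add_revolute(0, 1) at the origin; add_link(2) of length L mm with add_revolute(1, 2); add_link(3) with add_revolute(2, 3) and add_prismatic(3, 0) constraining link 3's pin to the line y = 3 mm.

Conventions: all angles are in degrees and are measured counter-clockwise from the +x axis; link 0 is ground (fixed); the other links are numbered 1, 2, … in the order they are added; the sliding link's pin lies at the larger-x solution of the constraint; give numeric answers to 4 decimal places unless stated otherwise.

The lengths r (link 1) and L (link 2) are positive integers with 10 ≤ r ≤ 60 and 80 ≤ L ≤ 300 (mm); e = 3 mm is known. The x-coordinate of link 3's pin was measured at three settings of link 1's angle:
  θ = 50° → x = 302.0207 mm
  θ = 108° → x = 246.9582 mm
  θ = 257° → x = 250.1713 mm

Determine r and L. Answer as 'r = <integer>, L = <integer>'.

constraint per measurement: (x − r cos θ)² + (r sin θ − e)² = L²
subtracting the θ₁ and θ₂ equations cancels the r² and L² terms:
r = (x₁² − x₂²) / (2[(x₁cos θ₁ + e sin θ₁) − (x₂cos θ₂ + e sin θ₂)]) = 56.0000 → r = 56
L² = (x₁ − r cos θ₁)² + (r sin θ₁ − e)² = 72360.9739 → L = 269.0000 → L = 269
check at θ₃=257°: x = 250.1713 (printed 250.1713) ✓

r = 56, L = 269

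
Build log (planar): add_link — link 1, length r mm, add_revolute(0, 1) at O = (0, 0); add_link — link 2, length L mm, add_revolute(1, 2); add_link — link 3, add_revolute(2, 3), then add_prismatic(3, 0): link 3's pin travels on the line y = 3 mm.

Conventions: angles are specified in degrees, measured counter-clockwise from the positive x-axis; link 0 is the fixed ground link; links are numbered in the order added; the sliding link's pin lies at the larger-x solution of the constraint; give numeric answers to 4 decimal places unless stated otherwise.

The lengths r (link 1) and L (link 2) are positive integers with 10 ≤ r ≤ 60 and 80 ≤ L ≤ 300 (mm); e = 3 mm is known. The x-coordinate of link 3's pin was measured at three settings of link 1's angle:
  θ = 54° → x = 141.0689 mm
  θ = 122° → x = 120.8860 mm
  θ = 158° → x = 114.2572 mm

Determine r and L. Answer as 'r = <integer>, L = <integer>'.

constraint per measurement: (x − r cos θ)² + (r sin θ − e)² = L²
subtracting the θ₁ and θ₂ equations cancels the r² and L² terms:
r = (x₁² − x₂²) / (2[(x₁cos θ₁ + e sin θ₁) − (x₂cos θ₂ + e sin θ₂)]) = 18.0001 → r = 18
L² = (x₁ − r cos θ₁)² + (r sin θ₁ − e)² = 17161.0048 → L = 131.0000 → L = 131
check at θ₃=158°: x = 114.2572 (printed 114.2572) ✓

r = 18, L = 131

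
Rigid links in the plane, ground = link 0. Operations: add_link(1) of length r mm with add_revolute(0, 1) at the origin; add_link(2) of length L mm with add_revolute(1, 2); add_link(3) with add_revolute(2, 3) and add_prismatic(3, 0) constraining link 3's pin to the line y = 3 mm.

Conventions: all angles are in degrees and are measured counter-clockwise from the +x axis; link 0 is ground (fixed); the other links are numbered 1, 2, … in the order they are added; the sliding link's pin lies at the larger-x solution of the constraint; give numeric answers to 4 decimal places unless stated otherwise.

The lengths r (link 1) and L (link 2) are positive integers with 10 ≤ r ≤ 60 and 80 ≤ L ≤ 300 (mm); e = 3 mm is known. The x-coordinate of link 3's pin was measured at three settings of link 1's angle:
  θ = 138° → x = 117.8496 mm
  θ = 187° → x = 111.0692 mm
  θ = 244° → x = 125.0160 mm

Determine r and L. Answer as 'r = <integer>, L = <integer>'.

constraint per measurement: (x − r cos θ)² + (r sin θ − e)² = L²
subtracting the θ₁ and θ₂ equations cancels the r² and L² terms:
r = (x₁² − x₂²) / (2[(x₁cos θ₁ + e sin θ₁) − (x₂cos θ₂ + e sin θ₂)]) = 30.9998 → r = 31
L² = (x₁ − r cos θ₁)² + (r sin θ₁ − e)² = 20163.9878 → L = 142.0000 → L = 142
check at θ₃=244°: x = 125.0160 (printed 125.0160) ✓

r = 31, L = 142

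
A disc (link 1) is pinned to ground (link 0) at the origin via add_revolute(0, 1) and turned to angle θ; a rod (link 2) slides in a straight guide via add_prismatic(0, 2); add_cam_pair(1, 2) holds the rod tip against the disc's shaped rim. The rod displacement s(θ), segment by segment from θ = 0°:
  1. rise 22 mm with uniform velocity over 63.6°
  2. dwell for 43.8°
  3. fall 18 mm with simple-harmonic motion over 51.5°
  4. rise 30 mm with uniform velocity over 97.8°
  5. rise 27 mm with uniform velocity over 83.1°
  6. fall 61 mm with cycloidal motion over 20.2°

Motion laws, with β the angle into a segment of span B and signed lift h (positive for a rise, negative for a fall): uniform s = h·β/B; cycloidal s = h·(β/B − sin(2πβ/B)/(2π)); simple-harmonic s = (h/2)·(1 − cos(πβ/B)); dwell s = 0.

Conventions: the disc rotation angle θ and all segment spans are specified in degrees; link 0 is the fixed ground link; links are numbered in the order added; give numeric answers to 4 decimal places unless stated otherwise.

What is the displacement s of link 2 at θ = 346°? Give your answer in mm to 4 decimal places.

segment 1 (0° to 63.6°, uniform, h = 22) is passed completely: s = 0.0000 + (22) = 22.0000
segment 2 (63.6° to 107.4°, dwell): s unchanged at 22.0000
segment 3 (107.4° to 158.9°, simple-harmonic, h = -18) is passed completely: s = 22.0000 + (-18) = 4.0000
segment 4 (158.9° to 256.7°, uniform, h = 30) is passed completely: s = 4.0000 + (30) = 34.0000
segment 5 (256.7° to 339.8°, uniform, h = 27) is passed completely: s = 34.0000 + (27) = 61.0000
θ = 346° falls in segment 6 (339.8° to 360°, cycloidal, h = -61): β = 346 − 339.8 = 6.2°, B = 20.2°; Δs = -61·(0.3069 − sin(2π·0.3069)/(2π)) = -9.6288; s = 61.0000 − 9.6288 = 51.3712

51.3712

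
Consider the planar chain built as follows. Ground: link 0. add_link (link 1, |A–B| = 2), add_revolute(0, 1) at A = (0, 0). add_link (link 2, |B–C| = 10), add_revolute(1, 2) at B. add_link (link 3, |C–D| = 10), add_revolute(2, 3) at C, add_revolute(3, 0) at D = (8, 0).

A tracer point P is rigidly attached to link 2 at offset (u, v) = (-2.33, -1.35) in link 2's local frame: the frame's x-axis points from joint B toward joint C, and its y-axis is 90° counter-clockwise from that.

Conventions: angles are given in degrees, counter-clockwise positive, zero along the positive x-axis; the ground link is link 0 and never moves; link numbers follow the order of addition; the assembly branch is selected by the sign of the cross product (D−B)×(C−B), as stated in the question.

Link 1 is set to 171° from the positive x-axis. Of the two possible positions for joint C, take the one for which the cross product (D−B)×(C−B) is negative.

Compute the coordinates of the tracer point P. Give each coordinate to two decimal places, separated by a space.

A=(0,0), D=(8.00,0)
B = A + 2.00·(cos171°, sin171°) = (-1.9754, 0.3129)
|BD| = 9.9803
circle(B,10.00) ∩ circle(D,10.00): a=4.9901, h=8.6659
  candidates: C₊=(3.2840,8.8181) cross=86.489; C₋=(2.7406,-8.5052) cross=-86.489
  branch - wants cross < 0 → take C=(2.7406,-8.5052) (cross=-86.489)
ex = (C−B)/|BC| = (0.4716,-0.8818); ey = (0.8818,0.4716)
P = B + -2.33·ex + -1.35·ey = (-4.2647,1.7308)

-4.26 1.73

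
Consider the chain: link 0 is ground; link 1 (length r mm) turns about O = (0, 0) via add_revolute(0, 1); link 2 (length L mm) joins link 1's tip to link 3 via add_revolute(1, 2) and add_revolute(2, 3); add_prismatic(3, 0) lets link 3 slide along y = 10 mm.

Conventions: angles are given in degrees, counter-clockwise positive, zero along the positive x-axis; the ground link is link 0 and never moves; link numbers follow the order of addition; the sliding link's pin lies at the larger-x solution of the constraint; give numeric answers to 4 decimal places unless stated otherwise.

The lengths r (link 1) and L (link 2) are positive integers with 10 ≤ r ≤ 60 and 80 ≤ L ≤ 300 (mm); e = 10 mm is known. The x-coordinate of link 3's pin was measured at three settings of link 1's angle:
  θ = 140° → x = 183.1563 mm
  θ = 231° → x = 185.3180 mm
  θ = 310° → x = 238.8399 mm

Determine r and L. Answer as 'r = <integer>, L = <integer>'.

constraint per measurement: (x − r cos θ)² + (r sin θ − e)² = L²
subtracting the θ₁ and θ₂ equations cancels the r² and L² terms:
r = (x₁² − x₂²) / (2[(x₁cos θ₁ + e sin θ₁) − (x₂cos θ₂ + e sin θ₂)]) = 42.0017 → r = 42
L² = (x₁ − r cos θ₁)² + (r sin θ₁ − e)² = 46655.9814 → L = 216.0000 → L = 216
check at θ₃=310°: x = 238.8399 (printed 238.8399) ✓

r = 42, L = 216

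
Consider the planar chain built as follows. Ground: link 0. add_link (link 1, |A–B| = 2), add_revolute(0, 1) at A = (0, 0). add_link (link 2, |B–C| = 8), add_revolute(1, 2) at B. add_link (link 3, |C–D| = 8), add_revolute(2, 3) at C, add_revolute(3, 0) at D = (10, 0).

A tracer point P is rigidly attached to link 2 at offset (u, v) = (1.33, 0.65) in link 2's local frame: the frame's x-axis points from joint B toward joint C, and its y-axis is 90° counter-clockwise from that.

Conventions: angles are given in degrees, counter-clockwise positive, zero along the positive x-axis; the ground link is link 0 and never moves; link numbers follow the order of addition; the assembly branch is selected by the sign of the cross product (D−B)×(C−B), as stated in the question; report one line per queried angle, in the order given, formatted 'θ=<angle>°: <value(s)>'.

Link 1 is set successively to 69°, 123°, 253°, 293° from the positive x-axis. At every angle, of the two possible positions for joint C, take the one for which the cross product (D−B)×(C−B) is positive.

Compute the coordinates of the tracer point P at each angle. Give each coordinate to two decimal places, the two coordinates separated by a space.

A=(0,0), D=(10.00,0)
θ=69°: B = A + 2.00·(cos69°, sin69°) = (0.7167, 1.8672)
θ=69°: |BD| = 9.4692
θ=69°: circle(B,8.00) ∩ circle(D,8.00): a=4.7346, h=6.4485
θ=69°:   candidates: C₊=(6.6299,7.2555) cross=61.062; C₋=(4.0868,-5.3884) cross=-61.062
θ=69°:   branch + wants cross > 0 → take C=(6.6299,7.2555) (cross=61.062)
θ=69°: ex = (C−B)/|BC| = (0.7391,0.6735); ey = (-0.6735,0.7391)
θ=69°: P = B + 1.33·ex + 0.65·ey = (1.2620,3.2434)
θ=123°: B = A + 2.00·(cos123°, sin123°) = (-1.0893, 1.6773)
θ=123°: |BD| = 11.2154
θ=123°: circle(B,8.00) ∩ circle(D,8.00): a=5.6077, h=5.7056
θ=123°:   candidates: C₊=(5.3087,6.4801) cross=63.990; C₋=(3.6021,-4.8027) cross=-63.990
θ=123°:   branch + wants cross > 0 → take C=(5.3087,6.4801) (cross=63.990)
θ=123°: ex = (C−B)/|BC| = (0.7997,0.6003); ey = (-0.6003,0.7997)
θ=123°: P = B + 1.33·ex + 0.65·ey = (-0.4158,2.9956)
θ=253°: B = A + 2.00·(cos253°, sin253°) = (-0.5847, -1.9126)
θ=253°: |BD| = 10.7562
θ=253°: circle(B,8.00) ∩ circle(D,8.00): a=5.3781, h=5.9225
θ=253°:   candidates: C₊=(3.6545,4.8718) cross=63.704; C₋=(5.7607,-6.7844) cross=-63.704
θ=253°:   branch + wants cross > 0 → take C=(3.6545,4.8718) (cross=63.704)
θ=253°: ex = (C−B)/|BC| = (0.5299,0.8481); ey = (-0.8481,0.5299)
θ=253°: P = B + 1.33·ex + 0.65·ey = (-0.4312,-0.4403)
θ=293°: B = A + 2.00·(cos293°, sin293°) = (0.7815, -1.8410)
θ=293°: |BD| = 9.4006
θ=293°: circle(B,8.00) ∩ circle(D,8.00): a=4.7003, h=6.4736
θ=293°:   candidates: C₊=(4.1229,5.4277) cross=60.855; C₋=(6.6585,-7.2687) cross=-60.855
θ=293°:   branch + wants cross > 0 → take C=(4.1229,5.4277) (cross=60.855)
θ=293°: ex = (C−B)/|BC| = (0.4177,0.9086); ey = (-0.9086,0.4177)
θ=293°: P = B + 1.33·ex + 0.65·ey = (0.7464,-0.3611)

θ=69°: 1.26 3.24
θ=123°: -0.42 3.00
θ=253°: -0.43 -0.44
θ=293°: 0.75 -0.36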